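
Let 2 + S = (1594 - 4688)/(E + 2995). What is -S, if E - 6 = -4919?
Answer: 53/137 ≈ 0.38686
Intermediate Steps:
E = -4913 (E = 6 - 4919 = -4913)
S = -53/137 (S = -2 + (1594 - 4688)/(-4913 + 2995) = -2 - 3094/(-1918) = -2 - 3094*(-1/1918) = -2 + 221/137 = -53/137 ≈ -0.38686)
-S = -1*(-53/137) = 53/137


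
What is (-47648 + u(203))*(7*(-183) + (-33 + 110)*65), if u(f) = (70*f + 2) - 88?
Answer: -124843376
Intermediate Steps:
u(f) = -86 + 70*f (u(f) = (2 + 70*f) - 88 = -86 + 70*f)
(-47648 + u(203))*(7*(-183) + (-33 + 110)*65) = (-47648 + (-86 + 70*203))*(7*(-183) + (-33 + 110)*65) = (-47648 + (-86 + 14210))*(-1281 + 77*65) = (-47648 + 14124)*(-1281 + 5005) = -33524*3724 = -124843376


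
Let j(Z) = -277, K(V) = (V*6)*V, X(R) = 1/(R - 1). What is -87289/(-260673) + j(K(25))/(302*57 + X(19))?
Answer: 25747042939/80770311069 ≈ 0.31877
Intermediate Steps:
X(R) = 1/(-1 + R)
K(V) = 6*V² (K(V) = (6*V)*V = 6*V²)
-87289/(-260673) + j(K(25))/(302*57 + X(19)) = -87289/(-260673) - 277/(302*57 + 1/(-1 + 19)) = -87289*(-1/260673) - 277/(17214 + 1/18) = 87289/260673 - 277/(17214 + 1/18) = 87289/260673 - 277/309853/18 = 87289/260673 - 277*18/309853 = 87289/260673 - 4986/309853 = 25747042939/80770311069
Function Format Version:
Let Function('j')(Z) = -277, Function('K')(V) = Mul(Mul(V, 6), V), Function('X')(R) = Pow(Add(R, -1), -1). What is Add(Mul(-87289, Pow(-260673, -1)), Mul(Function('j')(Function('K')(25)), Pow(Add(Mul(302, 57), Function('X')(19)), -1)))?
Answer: Rational(25747042939, 80770311069) ≈ 0.31877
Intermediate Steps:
Function('X')(R) = Pow(Add(-1, R), -1)
Function('K')(V) = Mul(6, Pow(V, 2)) (Function('K')(V) = Mul(Mul(6, V), V) = Mul(6, Pow(V, 2)))
Add(Mul(-87289, Pow(-260673, -1)), Mul(Function('j')(Function('K')(25)), Pow(Add(Mul(302, 57), Function('X')(19)), -1))) = Add(Mul(-87289, Pow(-260673, -1)), Mul(-277, Pow(Add(Mul(302, 57), Pow(Add(-1, 19), -1)), -1))) = Add(Mul(-87289, Rational(-1, 260673)), Mul(-277, Pow(Add(17214, Pow(18, -1)), -1))) = Add(Rational(87289, 260673), Mul(-277, Pow(Add(17214, Rational(1, 18)), -1))) = Add(Rational(87289, 260673), Mul(-277, Pow(Rational(309853, 18), -1))) = Add(Rational(87289, 260673), Mul(-277, Rational(18, 309853))) = Add(Rational(87289, 260673), Rational(-4986, 309853)) = Rational(25747042939, 80770311069)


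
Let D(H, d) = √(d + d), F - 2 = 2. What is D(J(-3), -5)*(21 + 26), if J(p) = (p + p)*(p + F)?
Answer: 47*I*√10 ≈ 148.63*I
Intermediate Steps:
F = 4 (F = 2 + 2 = 4)
J(p) = 2*p*(4 + p) (J(p) = (p + p)*(p + 4) = (2*p)*(4 + p) = 2*p*(4 + p))
D(H, d) = √2*√d (D(H, d) = √(2*d) = √2*√d)
D(J(-3), -5)*(21 + 26) = (√2*√(-5))*(21 + 26) = (√2*(I*√5))*47 = (I*√10)*47 = 47*I*√10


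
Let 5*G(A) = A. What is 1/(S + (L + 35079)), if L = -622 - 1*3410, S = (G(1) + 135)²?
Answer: 25/1233151 ≈ 2.0273e-5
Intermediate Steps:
G(A) = A/5
S = 456976/25 (S = ((⅕)*1 + 135)² = (⅕ + 135)² = (676/5)² = 456976/25 ≈ 18279.)
L = -4032 (L = -622 - 3410 = -4032)
1/(S + (L + 35079)) = 1/(456976/25 + (-4032 + 35079)) = 1/(456976/25 + 31047) = 1/(1233151/25) = 25/1233151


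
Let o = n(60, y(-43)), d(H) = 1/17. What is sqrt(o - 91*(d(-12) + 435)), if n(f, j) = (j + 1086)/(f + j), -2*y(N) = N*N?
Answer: I*sqrt(94748436055)/1547 ≈ 198.97*I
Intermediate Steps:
y(N) = -N**2/2 (y(N) = -N*N/2 = -N**2/2)
d(H) = 1/17
n(f, j) = (1086 + j)/(f + j)
o = -17/91 (o = (1086 - 1/2*(-43)**2)/(60 - 1/2*(-43)**2) = (1086 - 1/2*1849)/(60 - 1/2*1849) = (1086 - 1849/2)/(60 - 1849/2) = (323/2)/(-1729/2) = -2/1729*323/2 = -17/91 ≈ -0.18681)
sqrt(o - 91*(d(-12) + 435)) = sqrt(-17/91 - 91*(1/17 + 435)) = sqrt(-17/91 - 91*7396/17) = sqrt(-17/91 - 673036/17) = sqrt(-61246565/1547) = I*sqrt(94748436055)/1547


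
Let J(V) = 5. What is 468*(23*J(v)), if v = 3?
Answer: 53820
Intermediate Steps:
468*(23*J(v)) = 468*(23*5) = 468*115 = 53820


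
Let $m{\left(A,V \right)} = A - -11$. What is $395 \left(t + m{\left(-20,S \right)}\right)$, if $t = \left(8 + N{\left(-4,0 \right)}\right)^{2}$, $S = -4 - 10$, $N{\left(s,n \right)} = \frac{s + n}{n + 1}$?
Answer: $2765$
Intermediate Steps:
$N{\left(s,n \right)} = \frac{n + s}{1 + n}$
$S = -14$ ($S = -4 - 10 = -14$)
$m{\left(A,V \right)} = 11 + A$ ($m{\left(A,V \right)} = A + 11 = 11 + A$)
$t = 16$ ($t = \left(8 + \frac{0 - 4}{1 + 0}\right)^{2} = \left(8 + 1^{-1} \left(-4\right)\right)^{2} = \left(8 + 1 \left(-4\right)\right)^{2} = \left(8 - 4\right)^{2} = 4^{2} = 16$)
$395 \left(t + m{\left(-20,S \right)}\right) = 395 \left(16 + \left(11 - 20\right)\right) = 395 \left(16 - 9\right) = 395 \cdot 7 = 2765$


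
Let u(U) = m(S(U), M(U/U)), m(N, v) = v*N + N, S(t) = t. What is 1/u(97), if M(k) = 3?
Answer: 1/388 ≈ 0.0025773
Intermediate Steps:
m(N, v) = N + N*v (m(N, v) = N*v + N = N + N*v)
u(U) = 4*U (u(U) = U*(1 + 3) = U*4 = 4*U)
1/u(97) = 1/(4*97) = 1/388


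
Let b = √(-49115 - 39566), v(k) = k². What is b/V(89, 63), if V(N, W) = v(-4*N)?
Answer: I*√88681/126736 ≈ 0.0023497*I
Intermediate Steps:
V(N, W) = 16*N² (V(N, W) = (-4*N)² = 16*N²)
b = I*√88681 (b = √(-88681) = I*√88681 ≈ 297.79*I)
b/V(89, 63) = (I*√88681)/((16*89²)) = (I*√88681)/((16*7921)) = (I*√88681)/126736 = (I*√88681)*(1/126736) = I*√88681/126736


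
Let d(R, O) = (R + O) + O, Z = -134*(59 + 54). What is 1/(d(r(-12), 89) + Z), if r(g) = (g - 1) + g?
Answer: -1/14989 ≈ -6.6716e-5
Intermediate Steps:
Z = -15142 (Z = -134*113 = -15142)
r(g) = -1 + 2*g (r(g) = (-1 + g) + g = -1 + 2*g)
d(R, O) = R + 2*O (d(R, O) = (O + R) + O = R + 2*O)
1/(d(r(-12), 89) + Z) = 1/(((-1 + 2*(-12)) + 2*89) - 15142) = 1/(((-1 - 24) + 178) - 15142) = 1/((-25 + 178) - 15142) = 1/(153 - 15142) = 1/(-14989) = -1/14989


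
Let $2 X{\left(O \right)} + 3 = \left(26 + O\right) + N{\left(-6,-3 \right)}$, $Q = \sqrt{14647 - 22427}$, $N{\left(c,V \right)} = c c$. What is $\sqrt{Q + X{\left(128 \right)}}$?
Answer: $\frac{\sqrt{374 + 8 i \sqrt{1945}}}{2} \approx 10.537 + 4.1856 i$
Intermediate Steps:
$N{\left(c,V \right)} = c^{2}$
$Q = 2 i \sqrt{1945}$ ($Q = \sqrt{-7780} = 2 i \sqrt{1945} \approx 88.204 i$)
$X{\left(O \right)} = \frac{59}{2} + \frac{O}{2}$ ($X{\left(O \right)} = - \frac{3}{2} + \frac{\left(26 + O\right) + \left(-6\right)^{2}}{2} = - \frac{3}{2} + \frac{\left(26 + O\right) + 36}{2} = - \frac{3}{2} + \frac{62 + O}{2} = - \frac{3}{2} + \left(31 + \frac{O}{2}\right) = \frac{59}{2} + \frac{O}{2}$)
$\sqrt{Q + X{\left(128 \right)}} = \sqrt{2 i \sqrt{1945} + \left(\frac{59}{2} + \frac{1}{2} \cdot 128\right)} = \sqrt{2 i \sqrt{1945} + \left(\frac{59}{2} + 64\right)} = \sqrt{2 i \sqrt{1945} + \frac{187}{2}} = \sqrt{\frac{187}{2} + 2 i \sqrt{1945}}$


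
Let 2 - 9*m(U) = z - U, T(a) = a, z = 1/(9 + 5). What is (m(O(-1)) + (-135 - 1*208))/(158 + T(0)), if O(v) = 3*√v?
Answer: -4799/2212 + I/474 ≈ -2.1695 + 0.0021097*I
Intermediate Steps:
z = 1/14 ≈ 0.071429
m(U) = 3/14 + U/9 (m(U) = 2/9 - (1/14 - U)/9 = 2/9 + (-1/126 + U/9) = 3/14 + U/9)
(m(O(-1)) + (-135 - 1*208))/(158 + T(0)) = ((3/14 + (3*√(-1))/9) + (-135 - 1*208))/(158 + 0) = ((3/14 + (3*I)/9) + (-135 - 208))/158 = ((3/14 + I/3) - 343)*(1/158) = (-4799/14 + I/3)*(1/158) = -4799/2212 + I/474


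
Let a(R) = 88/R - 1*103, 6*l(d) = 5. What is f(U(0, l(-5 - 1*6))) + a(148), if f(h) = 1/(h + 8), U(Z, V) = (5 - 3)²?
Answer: -45431/444 ≈ -102.32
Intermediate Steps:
l(d) = ⅚ (l(d) = (⅙)*5 = ⅚)
U(Z, V) = 4 (U(Z, V) = 2² = 4)
a(R) = -103 + 88/R (a(R) = 88/R - 103 = -103 + 88/R)
f(h) = 1/(8 + h)
f(U(0, l(-5 - 1*6))) + a(148) = 1/(8 + 4) + (-103 + 88/148) = 1/12 + (-103 + 88*(1/148)) = 1/12 + (-103 + 22/37) = 1/12 - 3789/37 = -45431/444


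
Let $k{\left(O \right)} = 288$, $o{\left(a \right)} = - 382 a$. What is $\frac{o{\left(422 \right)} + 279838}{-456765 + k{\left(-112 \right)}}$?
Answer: $- \frac{118634}{456477} \approx -0.25989$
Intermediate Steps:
$\frac{o{\left(422 \right)} + 279838}{-456765 + k{\left(-112 \right)}} = \frac{\left(-382\right) 422 + 279838}{-456765 + 288} = \frac{-161204 + 279838}{-456477} = 118634 \left(- \frac{1}{456477}\right) = - \frac{118634}{456477}$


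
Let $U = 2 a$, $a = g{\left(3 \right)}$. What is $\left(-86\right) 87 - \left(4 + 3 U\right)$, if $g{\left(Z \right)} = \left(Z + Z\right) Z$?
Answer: $-7594$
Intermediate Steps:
$g{\left(Z \right)} = 2 Z^{2}$ ($g{\left(Z \right)} = 2 Z Z = 2 Z^{2}$)
$a = 18$ ($a = 2 \cdot 3^{2} = 2 \cdot 9 = 18$)
$U = 36$ ($U = 2 \cdot 18 = 36$)
$\left(-86\right) 87 - \left(4 + 3 U\right) = \left(-86\right) 87 - 112 = -7482 - 112 = -7594$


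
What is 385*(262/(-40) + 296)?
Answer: 445753/4 ≈ 1.1144e+5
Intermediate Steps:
385*(262/(-40) + 296) = 385*(262*(-1/40) + 296) = 385*(-131/20 + 296) = 385*(5789/20) = 445753/4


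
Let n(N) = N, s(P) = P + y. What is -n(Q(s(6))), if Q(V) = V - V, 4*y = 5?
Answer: 0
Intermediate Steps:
y = 5/4 (y = (¼)*5 = 5/4 ≈ 1.2500)
s(P) = 5/4 + P (s(P) = P + 5/4 = 5/4 + P)
Q(V) = 0
-n(Q(s(6))) = -1*0 = 0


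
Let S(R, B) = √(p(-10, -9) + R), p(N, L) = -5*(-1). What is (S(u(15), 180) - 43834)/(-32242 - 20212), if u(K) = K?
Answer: 21917/26227 - √5/26227 ≈ 0.83558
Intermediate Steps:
p(N, L) = 5
S(R, B) = √(5 + R)
(S(u(15), 180) - 43834)/(-32242 - 20212) = (√(5 + 15) - 43834)/(-32242 - 20212) = (√20 - 43834)/(-52454) = (2*√5 - 43834)*(-1/52454) = (-43834 + 2*√5)*(-1/52454) = 21917/26227 - √5/26227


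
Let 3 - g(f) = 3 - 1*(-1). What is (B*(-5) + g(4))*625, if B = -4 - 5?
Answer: 27500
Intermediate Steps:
B = -9
g(f) = -1 (g(f) = 3 - (3 - 1*(-1)) = 3 - (3 + 1) = 3 - 1*4 = 3 - 4 = -1)
(B*(-5) + g(4))*625 = (-9*(-5) - 1)*625 = (45 - 1)*625 = 44*625 = 27500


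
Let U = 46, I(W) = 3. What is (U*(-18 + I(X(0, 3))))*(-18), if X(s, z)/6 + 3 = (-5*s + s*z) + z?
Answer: 12420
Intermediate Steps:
X(s, z) = -18 - 30*s + 6*z + 6*s*z (X(s, z) = -18 + 6*((-5*s + s*z) + z) = -18 + 6*(z - 5*s + s*z) = -18 + (-30*s + 6*z + 6*s*z) = -18 - 30*s + 6*z + 6*s*z)
(U*(-18 + I(X(0, 3))))*(-18) = (46*(-18 + 3))*(-18) = (46*(-15))*(-18) = -690*(-18) = 12420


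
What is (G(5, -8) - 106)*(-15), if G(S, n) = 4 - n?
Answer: 1410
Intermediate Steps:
(G(5, -8) - 106)*(-15) = ((4 - 1*(-8)) - 106)*(-15) = ((4 + 8) - 106)*(-15) = (12 - 106)*(-15) = -94*(-15) = 1410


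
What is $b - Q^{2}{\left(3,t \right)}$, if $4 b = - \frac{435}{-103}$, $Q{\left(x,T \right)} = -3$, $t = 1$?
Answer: $- \frac{3273}{412} \approx -7.9442$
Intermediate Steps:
$b = \frac{435}{412}$ ($b = \frac{\left(-435\right) \frac{1}{-103}}{4} = \frac{\left(-435\right) \left(- \frac{1}{103}\right)}{4} = \frac{1}{4} \cdot \frac{435}{103} = \frac{435}{412} \approx 1.0558$)
$b - Q^{2}{\left(3,t \right)} = \frac{435}{412} - \left(-3\right)^{2} = \frac{435}{412} - 9 = - \frac{3273}{412}$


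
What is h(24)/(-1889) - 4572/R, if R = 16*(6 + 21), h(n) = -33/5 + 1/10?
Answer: -239825/22668 ≈ -10.580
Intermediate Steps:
h(n) = -13/2 (h(n) = -33*⅕ + 1*(⅒) = -33/5 + ⅒ = -13/2)
R = 432 (R = 16*27 = 432)
h(24)/(-1889) - 4572/R = -13/2/(-1889) - 4572/432 = -13/2*(-1/1889) - 4572*1/432 = 13/3778 - 127/12 = -239825/22668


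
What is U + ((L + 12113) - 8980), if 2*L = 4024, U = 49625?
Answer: 54770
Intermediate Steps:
L = 2012 (L = (½)*4024 = 2012)
U + ((L + 12113) - 8980) = 49625 + ((2012 + 12113) - 8980) = 49625 + (14125 - 8980) = 49625 + 5145 = 54770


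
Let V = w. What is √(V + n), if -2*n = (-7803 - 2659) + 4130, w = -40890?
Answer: 2*I*√9431 ≈ 194.23*I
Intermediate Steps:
V = -40890
n = 3166 (n = -((-7803 - 2659) + 4130)/2 = -(-10462 + 4130)/2 = -½*(-6332) = 3166)
√(V + n) = √(-40890 + 3166) = √(-37724) = 2*I*√9431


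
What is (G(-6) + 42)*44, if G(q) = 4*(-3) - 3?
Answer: 1188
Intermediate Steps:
G(q) = -15 (G(q) = -12 - 3 = -15)
(G(-6) + 42)*44 = (-15 + 42)*44 = 27*44 = 1188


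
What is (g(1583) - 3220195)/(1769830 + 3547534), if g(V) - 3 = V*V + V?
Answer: -178180/1329341 ≈ -0.13404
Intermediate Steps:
g(V) = 3 + V + V² (g(V) = 3 + (V*V + V) = 3 + (V² + V) = 3 + (V + V²) = 3 + V + V²)
(g(1583) - 3220195)/(1769830 + 3547534) = ((3 + 1583 + 1583²) - 3220195)/(1769830 + 3547534) = ((3 + 1583 + 2505889) - 3220195)/5317364 = (2507475 - 3220195)*(1/5317364) = -712720*1/5317364 = -178180/1329341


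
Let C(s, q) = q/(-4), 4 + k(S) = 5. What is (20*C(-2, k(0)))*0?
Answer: 0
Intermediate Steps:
k(S) = 1 (k(S) = -4 + 5 = 1)
C(s, q) = -q/4 (C(s, q) = q*(-¼) = -q/4)
(20*C(-2, k(0)))*0 = (20*(-¼*1))*0 = (20*(-¼))*0 = -5*0 = 0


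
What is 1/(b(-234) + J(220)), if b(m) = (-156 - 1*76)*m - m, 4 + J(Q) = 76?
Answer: 1/54594 ≈ 1.8317e-5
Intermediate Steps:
J(Q) = 72 (J(Q) = -4 + 76 = 72)
b(m) = -233*m (b(m) = (-156 - 76)*m - m = -232*m - m = -233*m)
1/(b(-234) + J(220)) = 1/(-233*(-234) + 72) = 1/(54522 + 72) = 1/54594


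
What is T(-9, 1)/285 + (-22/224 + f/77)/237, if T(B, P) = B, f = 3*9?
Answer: -846407/27738480 ≈ -0.030514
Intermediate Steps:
f = 27
T(-9, 1)/285 + (-22/224 + f/77)/237 = -9/285 + (-22/224 + 27/77)/237 = -9*1/285 + (-22*1/224 + 27*(1/77))*(1/237) = -3/95 + (-11/112 + 27/77)*(1/237) = -3/95 + (311/1232)*(1/237) = -3/95 + 311/291984 = -846407/27738480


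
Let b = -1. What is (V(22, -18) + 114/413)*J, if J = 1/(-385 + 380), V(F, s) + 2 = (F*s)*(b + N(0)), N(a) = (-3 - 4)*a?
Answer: -162836/2065 ≈ -78.855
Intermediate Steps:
N(a) = -7*a
V(F, s) = -2 - F*s (V(F, s) = -2 + (F*s)*(-1 - 7*0) = -2 + (F*s)*(-1 + 0) = -2 + (F*s)*(-1) = -2 - F*s)
J = -⅕ (J = 1/(-5) = -⅕ ≈ -0.20000)
(V(22, -18) + 114/413)*J = ((-2 - 1*22*(-18)) + 114/413)*(-⅕) = ((-2 + 396) + 114*(1/413))*(-⅕) = (394 + 114/413)*(-⅕) = (162836/413)*(-⅕) = -162836/2065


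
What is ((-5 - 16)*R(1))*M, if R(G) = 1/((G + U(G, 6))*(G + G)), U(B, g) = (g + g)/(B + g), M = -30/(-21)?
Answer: -105/19 ≈ -5.5263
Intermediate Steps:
M = 10/7 (M = -30*(-1/21) = 10/7 ≈ 1.4286)
U(B, g) = 2*g/(B + g) (U(B, g) = (2*g)/(B + g) = 2*g/(B + g))
R(G) = 1/(2*G*(G + 12/(6 + G))) (R(G) = 1/((G + 2*6/(G + 6))*(G + G)) = 1/((G + 2*6/(6 + G))*(2*G)) = 1/((G + 12/(6 + G))*(2*G)) = 1/(2*G*(G + 12/(6 + G))))
((-5 - 16)*R(1))*M = ((-5 - 16)*((½)*(6 + 1)/(1*(12 + 1*(6 + 1)))))*(10/7) = -21*7/(2*(12 + 1*7))*(10/7) = -21*7/(2*(12 + 7))*(10/7) = -21*7/(2*19)*(10/7) = -21*7/38*(10/7) = -147/38*10/7 = -105/19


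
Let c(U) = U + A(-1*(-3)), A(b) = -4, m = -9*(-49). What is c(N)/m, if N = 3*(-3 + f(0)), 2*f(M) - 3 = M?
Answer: -17/882 ≈ -0.019274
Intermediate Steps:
f(M) = 3/2 + M/2
m = 441
N = -9/2 (N = 3*(-3 + (3/2 + (½)*0)) = 3*(-3 + (3/2 + 0)) = 3*(-3 + 3/2) = 3*(-3/2) = -9/2 ≈ -4.5000)
c(U) = -4 + U (c(U) = U - 4 = -4 + U)
c(N)/m = (-4 - 9/2)/441 = -17/2*1/441 = -17/882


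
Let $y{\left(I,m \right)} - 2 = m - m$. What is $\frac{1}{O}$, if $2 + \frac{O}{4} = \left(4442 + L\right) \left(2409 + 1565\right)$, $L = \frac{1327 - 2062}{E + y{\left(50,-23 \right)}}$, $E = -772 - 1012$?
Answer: $\frac{297}{20973124388} \approx 1.4161 \cdot 10^{-8}$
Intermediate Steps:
$E = -1784$ ($E = -772 - 1012 = -1784$)
$y{\left(I,m \right)} = 2$ ($y{\left(I,m \right)} = 2 + \left(m - m\right) = 2 + 0 = 2$)
$L = \frac{245}{594}$ ($L = \frac{1327 - 2062}{-1784 + 2} = - \frac{735}{-1782} = \left(-735\right) \left(- \frac{1}{1782}\right) = \frac{245}{594} \approx 0.41246$)
$O = \frac{20973124388}{297}$ ($O = -8 + 4 \left(4442 + \frac{245}{594}\right) \left(2409 + 1565\right) = -8 + 4 \cdot \frac{2638793}{594} \cdot 3974 = -8 + 4 \cdot \frac{5243281691}{297} = -8 + \frac{20973126764}{297} = \frac{20973124388}{297} \approx 7.0617 \cdot 10^{7}$)
$\frac{1}{O} = \frac{1}{\frac{20973124388}{297}} = \frac{297}{20973124388}$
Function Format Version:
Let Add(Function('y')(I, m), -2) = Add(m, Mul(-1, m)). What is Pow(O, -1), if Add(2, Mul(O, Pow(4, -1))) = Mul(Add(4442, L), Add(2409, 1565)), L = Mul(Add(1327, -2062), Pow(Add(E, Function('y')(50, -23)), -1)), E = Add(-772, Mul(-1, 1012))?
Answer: Rational(297, 20973124388) ≈ 1.4161e-8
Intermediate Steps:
E = -1784 (E = Add(-772, -1012) = -1784)
Function('y')(I, m) = 2 (Function('y')(I, m) = Add(2, Add(m, Mul(-1, m))) = Add(2, 0) = 2)
L = Rational(245, 594) (L = Mul(Add(1327, -2062), Pow(Add(-1784, 2), -1)) = Mul(-735, Pow(-1782, -1)) = Mul(-735, Rational(-1, 1782)) = Rational(245, 594) ≈ 0.41246)
O = Rational(20973124388, 297) (O = Add(-8, Mul(4, Mul(Add(4442, Rational(245, 594)), Add(2409, 1565)))) = Add(-8, Mul(4, Mul(Rational(2638793, 594), 3974))) = Add(-8, Mul(4, Rational(5243281691, 297))) = Add(-8, Rational(20973126764, 297)) = Rational(20973124388, 297) ≈ 7.0617e+7)
Pow(O, -1) = Pow(Rational(20973124388, 297), -1) = Rational(297, 20973124388)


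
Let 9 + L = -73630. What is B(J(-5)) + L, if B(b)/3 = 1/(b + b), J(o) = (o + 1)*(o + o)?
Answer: -5891117/80 ≈ -73639.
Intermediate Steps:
J(o) = 2*o*(1 + o) (J(o) = (1 + o)*(2*o) = 2*o*(1 + o))
L = -73639 (L = -9 - 73630 = -73639)
B(b) = 3/(2*b) (B(b) = 3/(b + b) = 3/((2*b)) = 3*(1/(2*b)) = 3/(2*b))
B(J(-5)) + L = 3/(2*((2*(-5)*(1 - 5)))) - 73639 = 3/(2*((2*(-5)*(-4)))) - 73639 = (3/2)/40 - 73639 = (3/2)*(1/40) - 73639 = 3/80 - 73639 = -5891117/80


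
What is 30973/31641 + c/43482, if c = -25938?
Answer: 87677288/229302327 ≈ 0.38237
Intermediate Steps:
30973/31641 + c/43482 = 30973/31641 - 25938/43482 = 30973*(1/31641) - 25938*1/43482 = 30973/31641 - 4323/7247 = 87677288/229302327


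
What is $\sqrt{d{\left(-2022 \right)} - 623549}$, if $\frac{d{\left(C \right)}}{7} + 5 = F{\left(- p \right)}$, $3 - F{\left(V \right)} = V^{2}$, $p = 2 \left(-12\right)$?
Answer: $i \sqrt{627595} \approx 792.21 i$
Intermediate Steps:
$p = -24$
$F{\left(V \right)} = 3 - V^{2}$
$d{\left(C \right)} = -4046$ ($d{\left(C \right)} = -35 + 7 \left(3 - \left(\left(-1\right) \left(-24\right)\right)^{2}\right) = -35 + 7 \left(3 - 24^{2}\right) = -35 + 7 \left(3 - 576\right) = -35 + 7 \left(-573\right) = -35 - 4011 = -4046$)
$\sqrt{d{\left(-2022 \right)} - 623549} = \sqrt{-4046 - 623549} = \sqrt{-627595} = i \sqrt{627595}$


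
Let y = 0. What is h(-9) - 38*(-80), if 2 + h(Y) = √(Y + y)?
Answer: 3038 + 3*I ≈ 3038.0 + 3.0*I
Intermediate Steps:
h(Y) = -2 + √Y (h(Y) = -2 + √(Y + 0) = -2 + √Y)
h(-9) - 38*(-80) = (-2 + √(-9)) - 38*(-80) = (-2 + 3*I) + 3040 = 3038 + 3*I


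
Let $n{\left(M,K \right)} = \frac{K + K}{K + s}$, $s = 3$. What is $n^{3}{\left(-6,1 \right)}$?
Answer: $\frac{1}{8} \approx 0.125$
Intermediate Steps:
$n{\left(M,K \right)} = \frac{2 K}{3 + K}$ ($n{\left(M,K \right)} = \frac{K + K}{K + 3} = \frac{2 K}{3 + K}$)
$n^{3}{\left(-6,1 \right)} = \left(2 \cdot 1 \frac{1}{3 + 1}\right)^{3} = \left(2 \cdot 1 \cdot \frac{1}{4}\right)^{3} = \left(\frac{1}{2}\right)^{3} = \frac{1}{8}$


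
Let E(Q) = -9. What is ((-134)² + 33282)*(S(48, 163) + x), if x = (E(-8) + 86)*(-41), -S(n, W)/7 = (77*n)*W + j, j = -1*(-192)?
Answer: -216308236606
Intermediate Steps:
j = 192
S(n, W) = -1344 - 539*W*n (S(n, W) = -7*((77*n)*W + 192) = -7*(77*W*n + 192) = -7*(192 + 77*W*n) = -1344 - 539*W*n)
x = -3157 (x = (-9 + 86)*(-41) = 77*(-41) = -3157)
((-134)² + 33282)*(S(48, 163) + x) = ((-134)² + 33282)*((-1344 - 539*163*48) - 3157) = (17956 + 33282)*((-1344 - 4217136) - 3157) = 51238*(-4218480 - 3157) = 51238*(-4221637) = -216308236606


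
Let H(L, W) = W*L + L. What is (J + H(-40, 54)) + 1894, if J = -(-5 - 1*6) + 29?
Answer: -266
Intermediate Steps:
H(L, W) = L + L*W (H(L, W) = L*W + L = L + L*W)
J = 40 (J = -(-5 - 6) + 29 = -1*(-11) + 29 = 11 + 29 = 40)
(J + H(-40, 54)) + 1894 = (40 - 40*(1 + 54)) + 1894 = (40 - 40*55) + 1894 = (40 - 2200) + 1894 = -2160 + 1894 = -266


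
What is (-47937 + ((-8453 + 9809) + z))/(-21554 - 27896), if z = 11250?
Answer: 35331/49450 ≈ 0.71448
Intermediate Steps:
(-47937 + ((-8453 + 9809) + z))/(-21554 - 27896) = (-47937 + ((-8453 + 9809) + 11250))/(-21554 - 27896) = (-47937 + (1356 + 11250))/(-49450) = (-47937 + 12606)*(-1/49450) = -35331*(-1/49450) = 35331/49450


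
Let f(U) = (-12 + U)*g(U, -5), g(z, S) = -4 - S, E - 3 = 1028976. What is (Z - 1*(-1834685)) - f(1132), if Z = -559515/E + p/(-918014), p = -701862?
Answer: 288669518720151263/157436187951 ≈ 1.8336e+6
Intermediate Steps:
E = 1028979 (E = 3 + 1028976 = 1028979)
Z = 34759775948/157436187951 (Z = -559515/1028979 - 701862/(-918014) = -559515*1/1028979 - 701862*(-1/918014) = -186505/342993 + 350931/459007 = 34759775948/157436187951 ≈ 0.22079)
f(U) = -12 + U (f(U) = (-12 + U)*(-4 - 1*(-5)) = (-12 + U)*(-4 + 5) = (-12 + U)*1 = -12 + U)
(Z - 1*(-1834685)) - f(1132) = (34759775948/157436187951 - 1*(-1834685)) - (-12 + 1132) = (34759775948/157436187951 + 1834685) - 1*1120 = 288845847250656383/157436187951 - 1120 = 288669518720151263/157436187951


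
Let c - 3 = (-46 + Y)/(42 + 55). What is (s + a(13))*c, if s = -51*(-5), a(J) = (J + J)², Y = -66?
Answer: 166649/97 ≈ 1718.0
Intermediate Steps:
a(J) = 4*J² (a(J) = (2*J)² = 4*J²)
c = 179/97 (c = 3 + (-46 - 66)/(42 + 55) = 3 - 112/97 = 179/97 ≈ 1.8454)
s = 255
(s + a(13))*c = (255 + 4*13²)*(179/97) = (255 + 4*169)*(179/97) = (255 + 676)*(179/97) = 931*(179/97) = 166649/97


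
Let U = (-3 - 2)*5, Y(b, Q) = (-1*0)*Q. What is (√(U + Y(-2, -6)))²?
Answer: -25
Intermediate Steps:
Y(b, Q) = 0 (Y(b, Q) = 0*Q = 0)
U = -25 (U = -5*5 = -25)
(√(U + Y(-2, -6)))² = (√(-25 + 0))² = (√(-25))² = (5*I)² = -25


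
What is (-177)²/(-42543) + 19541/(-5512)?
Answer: -111557579/26055224 ≈ -4.2816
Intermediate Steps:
(-177)²/(-42543) + 19541/(-5512) = 31329*(-1/42543) + 19541*(-1/5512) = -3481/4727 - 19541/5512 = -111557579/26055224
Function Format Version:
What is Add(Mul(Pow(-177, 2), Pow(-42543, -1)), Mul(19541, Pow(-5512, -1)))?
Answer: Rational(-111557579, 26055224) ≈ -4.2816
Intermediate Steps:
Add(Mul(Pow(-177, 2), Pow(-42543, -1)), Mul(19541, Pow(-5512, -1))) = Add(Mul(31329, Rational(-1, 42543)), Mul(19541, Rational(-1, 5512))) = Add(Rational(-3481, 4727), Rational(-19541, 5512)) = Rational(-111557579, 26055224)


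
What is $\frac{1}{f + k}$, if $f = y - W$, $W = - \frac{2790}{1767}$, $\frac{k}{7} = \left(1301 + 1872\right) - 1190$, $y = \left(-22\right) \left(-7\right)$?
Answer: $\frac{19}{266695} \approx 7.1242 \cdot 10^{-5}$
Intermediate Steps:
$y = 154$
$k = 13881$ ($k = 7 \left(\left(1301 + 1872\right) - 1190\right) = 7 \left(3173 - 1190\right) = 7 \cdot 1983 = 13881$)
$W = - \frac{30}{19}$ ($W = \left(-2790\right) \frac{1}{1767} = - \frac{30}{19} \approx -1.5789$)
$f = \frac{2956}{19}$ ($f = 154 - - \frac{30}{19} = 154 + \frac{30}{19} = \frac{2956}{19} \approx 155.58$)
$\frac{1}{f + k} = \frac{1}{\frac{2956}{19} + 13881} = \frac{1}{\frac{266695}{19}} = \frac{19}{266695}$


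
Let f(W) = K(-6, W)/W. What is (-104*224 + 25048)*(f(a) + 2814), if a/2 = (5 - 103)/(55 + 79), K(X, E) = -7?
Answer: 34569588/7 ≈ 4.9385e+6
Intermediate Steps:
a = -98/67 (a = 2*((5 - 103)/(55 + 79)) = 2*(-98/134) = 2*(-98*1/134) = 2*(-49/67) = -98/67 ≈ -1.4627)
f(W) = -7/W
(-104*224 + 25048)*(f(a) + 2814) = (-104*224 + 25048)*(-7/(-98/67) + 2814) = (-23296 + 25048)*(-7*(-67/98) + 2814) = 1752*(67/14 + 2814) = 1752*(39463/14) = 34569588/7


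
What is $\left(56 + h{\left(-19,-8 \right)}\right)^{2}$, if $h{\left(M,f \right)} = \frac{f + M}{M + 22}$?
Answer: $2209$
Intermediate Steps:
$h{\left(M,f \right)} = \frac{M + f}{22 + M}$
$\left(56 + h{\left(-19,-8 \right)}\right)^{2} = \left(56 + \frac{-19 - 8}{22 - 19}\right)^{2} = \left(56 + \frac{1}{3} \left(-27\right)\right)^{2} = \left(56 - 9\right)^{2} = 47^{2} = 2209$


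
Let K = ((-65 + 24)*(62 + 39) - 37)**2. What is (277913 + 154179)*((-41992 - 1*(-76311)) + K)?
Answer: 7557290376276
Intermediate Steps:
K = 17455684 (K = (-41*101 - 37)**2 = (-4141 - 37)**2 = (-4178)**2 = 17455684)
(277913 + 154179)*((-41992 - 1*(-76311)) + K) = (277913 + 154179)*((-41992 - 1*(-76311)) + 17455684) = 432092*((-41992 + 76311) + 17455684) = 432092*(34319 + 17455684) = 432092*17490003 = 7557290376276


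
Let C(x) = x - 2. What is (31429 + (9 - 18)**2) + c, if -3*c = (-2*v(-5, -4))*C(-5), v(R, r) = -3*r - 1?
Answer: 94376/3 ≈ 31459.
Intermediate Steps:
C(x) = -2 + x
v(R, r) = -1 - 3*r
c = -154/3 (c = -(-2*(-1 - 3*(-4)))*(-2 - 5)/3 = -(-2*(-1 + 12))*(-7)/3 = -(-2*11)*(-7)/3 = -(-22)*(-7)/3 = -1/3*154 = -154/3 ≈ -51.333)
(31429 + (9 - 18)**2) + c = (31429 + (9 - 18)**2) - 154/3 = (31429 + (-9)**2) - 154/3 = (31429 + 81) - 154/3 = 31510 - 154/3 = 94376/3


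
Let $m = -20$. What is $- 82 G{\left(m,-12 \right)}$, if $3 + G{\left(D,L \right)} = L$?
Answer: $1230$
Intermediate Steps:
$G{\left(D,L \right)} = -3 + L$
$- 82 G{\left(m,-12 \right)} = - 82 \left(-3 - 12\right) = \left(-82\right) \left(-15\right) = 1230$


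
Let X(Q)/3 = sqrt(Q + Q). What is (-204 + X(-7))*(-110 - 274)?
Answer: 78336 - 1152*I*sqrt(14) ≈ 78336.0 - 4310.4*I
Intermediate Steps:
X(Q) = 3*sqrt(2)*sqrt(Q) (X(Q) = 3*sqrt(Q + Q) = 3*sqrt(2*Q) = 3*(sqrt(2)*sqrt(Q)) = 3*sqrt(2)*sqrt(Q))
(-204 + X(-7))*(-110 - 274) = (-204 + 3*sqrt(2)*sqrt(-7))*(-110 - 274) = (-204 + 3*sqrt(2)*(I*sqrt(7)))*(-384) = (-204 + 3*I*sqrt(14))*(-384) = 78336 - 1152*I*sqrt(14)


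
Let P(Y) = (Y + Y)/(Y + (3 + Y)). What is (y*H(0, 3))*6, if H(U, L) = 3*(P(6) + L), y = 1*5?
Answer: 342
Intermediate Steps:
P(Y) = 2*Y/(3 + 2*Y) (P(Y) = (2*Y)/(3 + 2*Y) = 2*Y/(3 + 2*Y))
y = 5
H(U, L) = 12/5 + 3*L (H(U, L) = 3*(2*6/(3 + 2*6) + L) = 3*(2*6/(3 + 12) + L) = 3*(2*6/15 + L) = 3*(2*6*(1/15) + L) = 3*(⅘ + L) = 12/5 + 3*L)
(y*H(0, 3))*6 = (5*(12/5 + 3*3))*6 = (5*(12/5 + 9))*6 = (5*(57/5))*6 = 57*6 = 342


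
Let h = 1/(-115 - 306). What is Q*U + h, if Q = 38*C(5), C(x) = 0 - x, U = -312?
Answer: 24956879/421 ≈ 59280.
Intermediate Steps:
C(x) = -x
h = -1/421 (h = 1/(-421) = -1/421 ≈ -0.0023753)
Q = -190 (Q = 38*(-1*5) = 38*(-5) = -190)
Q*U + h = -190*(-312) - 1/421 = 59280 - 1/421 = 24956879/421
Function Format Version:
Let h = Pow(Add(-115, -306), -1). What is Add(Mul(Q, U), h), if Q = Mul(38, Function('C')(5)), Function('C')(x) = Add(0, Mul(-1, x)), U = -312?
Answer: Rational(24956879, 421) ≈ 59280.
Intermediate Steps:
Function('C')(x) = Mul(-1, x)
h = Rational(-1, 421) (h = Pow(-421, -1) = Rational(-1, 421) ≈ -0.0023753)
Q = -190 (Q = Mul(38, Mul(-1, 5)) = Mul(38, -5) = -190)
Add(Mul(Q, U), h) = Add(Mul(-190, -312), Rational(-1, 421)) = Add(59280, Rational(-1, 421)) = Rational(24956879, 421)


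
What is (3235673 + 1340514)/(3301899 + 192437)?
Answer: 4576187/3494336 ≈ 1.3096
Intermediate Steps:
(3235673 + 1340514)/(3301899 + 192437) = 4576187/3494336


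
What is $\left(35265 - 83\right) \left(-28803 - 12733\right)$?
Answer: $-1461319552$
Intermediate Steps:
$\left(35265 - 83\right) \left(-28803 - 12733\right) = 35182 \left(-41536\right) = -1461319552$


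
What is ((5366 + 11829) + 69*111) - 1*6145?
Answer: 18709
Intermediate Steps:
((5366 + 11829) + 69*111) - 1*6145 = (17195 + 7659) - 6145 = 24854 - 6145 = 18709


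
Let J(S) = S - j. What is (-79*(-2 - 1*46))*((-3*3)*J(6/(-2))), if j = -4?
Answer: -34128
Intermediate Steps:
J(S) = 4 + S (J(S) = S - 1*(-4) = S + 4 = 4 + S)
(-79*(-2 - 1*46))*((-3*3)*J(6/(-2))) = (-79*(-2 - 1*46))*((-3*3)*(4 + 6/(-2))) = (-79*(-2 - 46))*(-9*(4 + 6*(-1/2))) = (-79*(-48))*(-9*(4 - 3)) = 3792*(-9*1) = 3792*(-9) = -34128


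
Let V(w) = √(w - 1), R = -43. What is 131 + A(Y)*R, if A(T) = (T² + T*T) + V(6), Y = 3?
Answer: -643 - 43*√5 ≈ -739.15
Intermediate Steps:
V(w) = √(-1 + w)
A(T) = √5 + 2*T² (A(T) = (T² + T*T) + √(-1 + 6) = (T² + T²) + √5 = 2*T² + √5 = √5 + 2*T²)
131 + A(Y)*R = 131 + (√5 + 2*3²)*(-43) = 131 + (√5 + 2*9)*(-43) = 131 + (√5 + 18)*(-43) = 131 + (18 + √5)*(-43) = 131 + (-774 - 43*√5) = -643 - 43*√5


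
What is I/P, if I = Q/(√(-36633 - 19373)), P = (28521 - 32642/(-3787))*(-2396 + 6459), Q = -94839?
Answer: 359155293*I*√56006/24585138704038882 ≈ 3.4572e-6*I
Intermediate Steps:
P = 438973301147/3787 (P = (28521 - 32642*(-1/3787))*4063 = (28521 + 32642/3787)*4063 = (108041669/3787)*4063 = 438973301147/3787 ≈ 1.1592e+8)
I = 94839*I*√56006/56006 (I = -94839/√(-36633 - 19373) = -94839*(-I*√56006/56006) = -(-94839)*I*√56006/56006 = 94839*I*√56006/56006 ≈ 400.75*I)
I/P = (94839*I*√56006/56006)/(438973301147/3787) = (94839*I*√56006/56006)*(3787/438973301147) = 359155293*I*√56006/24585138704038882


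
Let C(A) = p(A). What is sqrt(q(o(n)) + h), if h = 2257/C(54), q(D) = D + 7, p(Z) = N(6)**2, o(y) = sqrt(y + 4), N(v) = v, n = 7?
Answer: sqrt(2509 + 36*sqrt(11))/6 ≈ 8.5446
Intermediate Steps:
o(y) = sqrt(4 + y)
p(Z) = 36 (p(Z) = 6**2 = 36)
C(A) = 36
q(D) = 7 + D
h = 2257/36 ≈ 62.694
sqrt(q(o(n)) + h) = sqrt((7 + sqrt(4 + 7)) + 2257/36) = sqrt((7 + sqrt(11)) + 2257/36) = sqrt(2509/36 + sqrt(11))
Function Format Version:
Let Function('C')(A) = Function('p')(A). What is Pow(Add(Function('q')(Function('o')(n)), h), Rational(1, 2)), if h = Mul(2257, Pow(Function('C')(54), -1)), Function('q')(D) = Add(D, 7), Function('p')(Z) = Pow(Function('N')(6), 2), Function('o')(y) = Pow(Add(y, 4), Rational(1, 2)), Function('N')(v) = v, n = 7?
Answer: Mul(Rational(1, 6), Pow(Add(2509, Mul(36, Pow(11, Rational(1, 2)))), Rational(1, 2))) ≈ 8.5446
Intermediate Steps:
Function('o')(y) = Pow(Add(4, y), Rational(1, 2))
Function('p')(Z) = 36 (Function('p')(Z) = Pow(6, 2) = 36)
Function('C')(A) = 36
Function('q')(D) = Add(7, D)
h = Rational(2257, 36) (h = Mul(2257, Pow(36, -1)) = Mul(2257, Rational(1, 36)) = Rational(2257, 36) ≈ 62.694)
Pow(Add(Function('q')(Function('o')(n)), h), Rational(1, 2)) = Pow(Add(Add(7, Pow(Add(4, 7), Rational(1, 2))), Rational(2257, 36)), Rational(1, 2)) = Pow(Add(Add(7, Pow(11, Rational(1, 2))), Rational(2257, 36)), Rational(1, 2)) = Pow(Add(Rational(2509, 36), Pow(11, Rational(1, 2))), Rational(1, 2))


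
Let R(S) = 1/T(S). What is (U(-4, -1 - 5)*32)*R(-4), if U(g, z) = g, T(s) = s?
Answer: 32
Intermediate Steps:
R(S) = 1/S
(U(-4, -1 - 5)*32)*R(-4) = -4*32/(-4) = -128*(-¼) = 32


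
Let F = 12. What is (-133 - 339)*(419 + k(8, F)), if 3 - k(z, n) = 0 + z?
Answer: -195408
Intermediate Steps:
k(z, n) = 3 - z (k(z, n) = 3 - (0 + z) = 3 - z)
(-133 - 339)*(419 + k(8, F)) = (-133 - 339)*(419 + (3 - 1*8)) = -472*(419 + (3 - 8)) = -472*(419 - 5) = -472*414 = -195408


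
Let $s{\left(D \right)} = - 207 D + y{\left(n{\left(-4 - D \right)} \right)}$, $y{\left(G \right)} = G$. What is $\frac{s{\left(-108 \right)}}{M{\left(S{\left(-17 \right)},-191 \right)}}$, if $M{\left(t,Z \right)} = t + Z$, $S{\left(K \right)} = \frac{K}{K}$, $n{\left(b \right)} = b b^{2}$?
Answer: $-6038$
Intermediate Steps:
$n{\left(b \right)} = b^{3}$
$S{\left(K \right)} = 1$
$s{\left(D \right)} = \left(-4 - D\right)^{3} - 207 D$ ($s{\left(D \right)} = - 207 D + \left(-4 - D\right)^{3} = \left(-4 - D\right)^{3} - 207 D$)
$M{\left(t,Z \right)} = Z + t$
$\frac{s{\left(-108 \right)}}{M{\left(S{\left(-17 \right)},-191 \right)}} = \frac{- \left(4 - 108\right)^{3} - -22356}{-191 + 1} = \frac{- \left(-104\right)^{3} + 22356}{-190} = \left(\left(-1\right) \left(-1124864\right) + 22356\right) \left(- \frac{1}{190}\right) = \left(1124864 + 22356\right) \left(- \frac{1}{190}\right) = 1147220 \left(- \frac{1}{190}\right) = -6038$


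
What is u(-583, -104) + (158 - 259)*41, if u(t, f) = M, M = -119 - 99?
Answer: -4359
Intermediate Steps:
M = -218
u(t, f) = -218
u(-583, -104) + (158 - 259)*41 = -218 + (158 - 259)*41 = -218 - 101*41 = -218 - 4141 = -4359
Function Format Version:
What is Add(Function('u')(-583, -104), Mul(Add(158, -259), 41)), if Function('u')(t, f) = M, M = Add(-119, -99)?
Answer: -4359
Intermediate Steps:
M = -218
Function('u')(t, f) = -218
Add(Function('u')(-583, -104), Mul(Add(158, -259), 41)) = Add(-218, Mul(Add(158, -259), 41)) = Add(-218, Mul(-101, 41)) = Add(-218, -4141) = -4359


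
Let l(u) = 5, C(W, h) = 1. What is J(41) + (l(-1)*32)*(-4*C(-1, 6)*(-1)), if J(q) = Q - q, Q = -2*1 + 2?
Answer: 599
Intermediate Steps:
Q = 0 (Q = -2 + 2 = 0)
J(q) = -q (J(q) = 0 - q = -q)
J(41) + (l(-1)*32)*(-4*C(-1, 6)*(-1)) = -1*41 + (5*32)*(-4*1*(-1)) = -41 + 160*(-4*(-1)) = -41 + 160*4 = -41 + 640 = 599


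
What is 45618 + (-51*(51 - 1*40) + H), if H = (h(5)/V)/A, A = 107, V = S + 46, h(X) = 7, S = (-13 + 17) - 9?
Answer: 197665066/4387 ≈ 45057.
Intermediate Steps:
S = -5 (S = 4 - 9 = -5)
V = 41 (V = -5 + 46 = 41)
H = 7/4387 (H = (7/41)/107 = (7*(1/41))*(1/107) = (7/41)*(1/107) = 7/4387 ≈ 0.0015956)
45618 + (-51*(51 - 1*40) + H) = 45618 + (-51*(51 - 1*40) + 7/4387) = 45618 + (-51*(51 - 40) + 7/4387) = 45618 + (-51*11 + 7/4387) = 45618 + (-561 + 7/4387) = 45618 - 2461100/4387 = 197665066/4387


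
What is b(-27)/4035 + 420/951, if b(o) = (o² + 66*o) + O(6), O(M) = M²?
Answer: 80837/426365 ≈ 0.18960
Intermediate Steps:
b(o) = 36 + o² + 66*o (b(o) = (o² + 66*o) + 6² = (o² + 66*o) + 36 = 36 + o² + 66*o)
b(-27)/4035 + 420/951 = (36 + (-27)² + 66*(-27))/4035 + 420/951 = (36 + 729 - 1782)*(1/4035) + 420*(1/951) = -1017*1/4035 + 140/317 = -339/1345 + 140/317 = 80837/426365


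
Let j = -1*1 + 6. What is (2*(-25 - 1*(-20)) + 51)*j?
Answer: 205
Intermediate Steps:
j = 5 (j = -1 + 6 = 5)
(2*(-25 - 1*(-20)) + 51)*j = (2*(-25 - 1*(-20)) + 51)*5 = (2*(-25 + 20) + 51)*5 = (2*(-5) + 51)*5 = (-10 + 51)*5 = 41*5 = 205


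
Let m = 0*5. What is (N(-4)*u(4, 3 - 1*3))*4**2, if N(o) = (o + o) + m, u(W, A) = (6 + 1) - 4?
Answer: -384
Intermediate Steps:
m = 0
u(W, A) = 3 (u(W, A) = 7 - 4 = 3)
N(o) = 2*o (N(o) = (o + o) + 0 = 2*o + 0 = 2*o)
(N(-4)*u(4, 3 - 1*3))*4**2 = ((2*(-4))*3)*4**2 = -8*3*16 = -24*16 = -384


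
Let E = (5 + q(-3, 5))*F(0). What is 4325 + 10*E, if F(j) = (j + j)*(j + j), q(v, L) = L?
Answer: 4325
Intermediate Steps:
F(j) = 4*j² (F(j) = (2*j)*(2*j) = 4*j²)
E = 0 (E = (5 + 5)*(4*0²) = 10*(4*0) = 10*0 = 0)
4325 + 10*E = 4325 + 10*0 = 4325 + 0 = 4325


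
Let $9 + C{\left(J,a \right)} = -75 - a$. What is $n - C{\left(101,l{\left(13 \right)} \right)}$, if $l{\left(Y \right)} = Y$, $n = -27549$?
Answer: $-27452$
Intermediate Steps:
$C{\left(J,a \right)} = -84 - a$ ($C{\left(J,a \right)} = -9 - \left(75 + a\right) = -84 - a$)
$n - C{\left(101,l{\left(13 \right)} \right)} = -27549 - \left(-84 - 13\right) = -27549 - -97 = -27549 + 97 = -27452$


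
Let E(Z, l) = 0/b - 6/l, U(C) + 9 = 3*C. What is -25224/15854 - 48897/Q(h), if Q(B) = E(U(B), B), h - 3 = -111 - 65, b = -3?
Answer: -22352001153/15854 ≈ -1.4099e+6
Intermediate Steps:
U(C) = -9 + 3*C
h = -173 (h = 3 + (-111 - 65) = 3 - 176 = -173)
E(Z, l) = -6/l (E(Z, l) = 0/(-3) - 6/l = 0*(-1/3) - 6/l = 0 - 6/l = -6/l)
Q(B) = -6/B
-25224/15854 - 48897/Q(h) = -25224/15854 - 48897/((-6/(-173))) = -25224*1/15854 - 48897/((-6*(-1/173))) = -12612/7927 - 48897/6/173 = -12612/7927 - 48897*173/6 = -12612/7927 - 2819727/2 = -22352001153/15854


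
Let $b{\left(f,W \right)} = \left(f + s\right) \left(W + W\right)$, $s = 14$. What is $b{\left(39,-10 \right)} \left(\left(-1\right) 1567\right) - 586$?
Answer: $1660434$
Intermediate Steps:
$b{\left(f,W \right)} = 2 W \left(14 + f\right)$ ($b{\left(f,W \right)} = \left(f + 14\right) \left(W + W\right) = \left(14 + f\right) 2 W = 2 W \left(14 + f\right)$)
$b{\left(39,-10 \right)} \left(\left(-1\right) 1567\right) - 586 = 2 \left(-10\right) \left(14 + 39\right) \left(\left(-1\right) 1567\right) - 586 = 2 \left(-10\right) 53 \left(-1567\right) - 586 = \left(-1060\right) \left(-1567\right) - 586 = 1661020 - 586 = 1660434$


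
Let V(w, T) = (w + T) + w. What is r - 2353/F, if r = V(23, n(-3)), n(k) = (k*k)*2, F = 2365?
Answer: 149007/2365 ≈ 63.005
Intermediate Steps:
n(k) = 2*k² (n(k) = k²*2 = 2*k²)
V(w, T) = T + 2*w (V(w, T) = (T + w) + w = T + 2*w)
r = 64 (r = 2*(-3)² + 2*23 = 2*9 + 46 = 18 + 46 = 64)
r - 2353/F = 64 - 2353/2365 = 149007/2365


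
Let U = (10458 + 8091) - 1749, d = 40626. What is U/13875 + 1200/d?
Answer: 41992/33855 ≈ 1.2403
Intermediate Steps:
U = 16800 (U = 18549 - 1749 = 16800)
U/13875 + 1200/d = 16800/13875 + 1200/40626 = 16800*(1/13875) + 1200*(1/40626) = 224/185 + 200/6771 = 41992/33855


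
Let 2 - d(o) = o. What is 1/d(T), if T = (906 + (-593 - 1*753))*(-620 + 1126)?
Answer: 1/222642 ≈ 4.4915e-6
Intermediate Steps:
T = -222640 (T = (906 + (-593 - 753))*506 = (906 - 1346)*506 = -440*506 = -222640)
d(o) = 2 - o
1/d(T) = 1/(2 - 1*(-222640)) = 1/(2 + 222640) = 1/222642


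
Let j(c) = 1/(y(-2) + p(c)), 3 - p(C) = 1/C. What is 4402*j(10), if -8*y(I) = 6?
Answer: 88040/43 ≈ 2047.4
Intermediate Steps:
p(C) = 3 - 1/C
y(I) = -¾ (y(I) = -⅛*6 = -¾)
j(c) = 1/(9/4 - 1/c) (j(c) = 1/(-¾ + (3 - 1/c)) = 1/(9/4 - 1/c))
4402*j(10) = 4402*(4*10/(-4 + 9*10)) = 4402*(4*10/(-4 + 90)) = 4402*(4*10/86) = 4402*(4*10*(1/86)) = 4402*(20/43) = 88040/43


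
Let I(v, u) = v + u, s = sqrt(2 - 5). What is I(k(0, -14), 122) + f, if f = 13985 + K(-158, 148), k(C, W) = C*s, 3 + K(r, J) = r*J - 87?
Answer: -9367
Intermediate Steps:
s = I*sqrt(3) (s = sqrt(-3) = I*sqrt(3) ≈ 1.732*I)
K(r, J) = -90 + J*r (K(r, J) = -3 + (r*J - 87) = -3 + (J*r - 87) = -3 + (-87 + J*r) = -90 + J*r)
k(C, W) = I*C*sqrt(3) (k(C, W) = C*(I*sqrt(3)) = I*C*sqrt(3))
I(v, u) = u + v
f = -9489 (f = 13985 + (-90 + 148*(-158)) = 13985 + (-90 - 23384) = 13985 - 23474 = -9489)
I(k(0, -14), 122) + f = (122 + I*0*sqrt(3)) - 9489 = (122 + 0) - 9489 = 122 - 9489 = -9367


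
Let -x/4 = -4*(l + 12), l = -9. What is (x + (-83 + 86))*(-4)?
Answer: -204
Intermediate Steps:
x = 48 (x = -(-16)*(-9 + 12) = -(-16)*3 = -4*(-12) = 48)
(x + (-83 + 86))*(-4) = (48 + (-83 + 86))*(-4) = (48 + 3)*(-4) = 51*(-4) = -204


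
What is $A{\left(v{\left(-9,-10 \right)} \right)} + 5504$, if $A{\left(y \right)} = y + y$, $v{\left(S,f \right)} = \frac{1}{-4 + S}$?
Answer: $\frac{71550}{13} \approx 5503.8$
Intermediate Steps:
$A{\left(y \right)} = 2 y$
$A{\left(v{\left(-9,-10 \right)} \right)} + 5504 = \frac{2}{-4 - 9} + 5504 = \frac{2}{-13} + 5504 = 2 \left(- \frac{1}{13}\right) + 5504 = - \frac{2}{13} + 5504 = \frac{71550}{13}$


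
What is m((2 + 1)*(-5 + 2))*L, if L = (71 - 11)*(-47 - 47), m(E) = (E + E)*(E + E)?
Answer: -1827360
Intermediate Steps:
m(E) = 4*E**2 (m(E) = (2*E)*(2*E) = 4*E**2)
L = -5640 (L = 60*(-94) = -5640)
m((2 + 1)*(-5 + 2))*L = (4*((2 + 1)*(-5 + 2))**2)*(-5640) = (4*(3*(-3))**2)*(-5640) = (4*(-9)**2)*(-5640) = (4*81)*(-5640) = 324*(-5640) = -1827360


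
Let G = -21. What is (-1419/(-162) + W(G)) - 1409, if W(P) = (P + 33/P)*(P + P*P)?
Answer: -587533/54 ≈ -10880.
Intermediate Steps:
W(P) = (P + P**2)*(P + 33/P) (W(P) = (P + 33/P)*(P + P**2) = (P + P**2)*(P + 33/P))
(-1419/(-162) + W(G)) - 1409 = (-1419/(-162) + (33 + (-21)**2 + (-21)**3 + 33*(-21))) - 1409 = (-1419*(-1/162) + (33 + 441 - 9261 - 693)) - 1409 = (473/54 - 9480) - 1409 = -511447/54 - 1409 = -587533/54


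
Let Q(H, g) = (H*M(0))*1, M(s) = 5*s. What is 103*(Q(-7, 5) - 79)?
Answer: -8137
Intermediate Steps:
Q(H, g) = 0 (Q(H, g) = (H*(5*0))*1 = (H*0)*1 = 0*1 = 0)
103*(Q(-7, 5) - 79) = 103*(0 - 79) = 103*(-79) = -8137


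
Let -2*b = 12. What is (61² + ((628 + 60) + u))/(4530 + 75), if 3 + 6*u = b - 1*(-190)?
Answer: 5327/5526 ≈ 0.96399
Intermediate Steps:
b = -6 (b = -½*12 = -6)
u = 181/6 (u = -½ + (-6 - 1*(-190))/6 = -½ + (-6 + 190)/6 = -½ + (⅙)*184 = -½ + 92/3 = 181/6 ≈ 30.167)
(61² + ((628 + 60) + u))/(4530 + 75) = (61² + ((628 + 60) + 181/6))/(4530 + 75) = (3721 + (688 + 181/6))/4605 = (3721 + 4309/6)*(1/4605) = (26635/6)*(1/4605) = 5327/5526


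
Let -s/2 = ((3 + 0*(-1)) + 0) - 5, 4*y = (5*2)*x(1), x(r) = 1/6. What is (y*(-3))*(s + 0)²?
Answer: -20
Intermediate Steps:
x(r) = ⅙ (x(r) = 1*(⅙) = ⅙)
y = 5/12 (y = ((5*2)*(⅙))/4 = (10*(⅙))/4 = (¼)*(5/3) = 5/12 ≈ 0.41667)
s = 4 (s = -2*(((3 + 0*(-1)) + 0) - 5) = -2*(((3 + 0) + 0) - 5) = -2*((3 + 0) - 5) = -2*(3 - 5) = -2*(-2) = 4)
(y*(-3))*(s + 0)² = ((5/12)*(-3))*(4 + 0)² = -5/4*4² = -5/4*16 = -20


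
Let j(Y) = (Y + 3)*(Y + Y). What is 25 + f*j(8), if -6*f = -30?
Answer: 905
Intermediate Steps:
f = 5 (f = -⅙*(-30) = 5)
j(Y) = 2*Y*(3 + Y) (j(Y) = (3 + Y)*(2*Y) = 2*Y*(3 + Y))
25 + f*j(8) = 25 + 5*(2*8*(3 + 8)) = 25 + 5*(2*8*11) = 25 + 5*176 = 25 + 880 = 905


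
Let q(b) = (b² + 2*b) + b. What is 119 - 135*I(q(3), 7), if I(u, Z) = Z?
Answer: -826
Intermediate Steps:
q(b) = b² + 3*b
119 - 135*I(q(3), 7) = 119 - 135*7 = 119 - 945 = -826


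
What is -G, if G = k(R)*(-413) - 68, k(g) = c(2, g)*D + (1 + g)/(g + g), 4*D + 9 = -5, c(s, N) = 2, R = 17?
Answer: -44274/17 ≈ -2604.4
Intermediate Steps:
D = -7/2 (D = -9/4 + (1/4)*(-5) = -9/4 - 5/4 = -7/2 ≈ -3.5000)
k(g) = -7 + (1 + g)/(2*g) (k(g) = 2*(-7/2) + (1 + g)/(g + g) = -7 + (1 + g)/((2*g)) = -7 + (1 + g)*(1/(2*g)) = -7 + (1 + g)/(2*g))
G = 44274/17 (G = ((1/2)*(1 - 13*17)/17)*(-413) - 68 = ((1/2)*(1/17)*(1 - 221))*(-413) - 68 = ((1/2)*(1/17)*(-220))*(-413) - 68 = -110/17*(-413) - 68 = 45430/17 - 68 = 44274/17 ≈ 2604.4)
-G = -1*44274/17 = -44274/17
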